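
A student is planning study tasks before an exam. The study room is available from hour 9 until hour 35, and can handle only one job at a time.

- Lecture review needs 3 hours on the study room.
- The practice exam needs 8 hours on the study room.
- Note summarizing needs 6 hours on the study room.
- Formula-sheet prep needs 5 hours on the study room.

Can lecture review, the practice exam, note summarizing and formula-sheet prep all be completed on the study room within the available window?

Yes

The study room window is 35 − 9 = 26 hours.
Running back to back, the jobs need 3 + 8 + 6 + 5 = 22 hours on the study room.
Since 22 ≤ 26, they fit within the window.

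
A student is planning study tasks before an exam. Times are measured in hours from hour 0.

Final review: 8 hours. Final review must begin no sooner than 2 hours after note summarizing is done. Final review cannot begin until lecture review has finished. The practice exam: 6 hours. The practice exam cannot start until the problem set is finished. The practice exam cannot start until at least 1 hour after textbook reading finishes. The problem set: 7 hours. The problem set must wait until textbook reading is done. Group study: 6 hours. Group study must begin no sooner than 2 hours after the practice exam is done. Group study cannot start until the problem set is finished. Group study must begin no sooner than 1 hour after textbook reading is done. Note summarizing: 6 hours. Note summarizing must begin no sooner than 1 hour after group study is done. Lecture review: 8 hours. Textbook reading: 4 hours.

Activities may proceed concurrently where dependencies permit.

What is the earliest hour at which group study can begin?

Textbook reading can start immediately at hour 0; it finishes at hour 4.
The problem set waits on textbook reading (finishes hour 4), so it starts at hour 4 and finishes at 4 + 7 = hour 11.
For the practice exam: the problem set (finishes hour 11); textbook reading (finishes hour 4, plus 1-hour gap → hour 5). Taking the maximum gives a start of hour 11, and it finishes at 11 + 6 = hour 17.
Group study waits on the practice exam (finishes hour 17, plus 2-hour gap → hour 19); the problem set (finishes hour 11); textbook reading (finishes hour 4, plus 1-hour gap → hour 5). The latest of these is hour 19, which is the earliest group study can start.

19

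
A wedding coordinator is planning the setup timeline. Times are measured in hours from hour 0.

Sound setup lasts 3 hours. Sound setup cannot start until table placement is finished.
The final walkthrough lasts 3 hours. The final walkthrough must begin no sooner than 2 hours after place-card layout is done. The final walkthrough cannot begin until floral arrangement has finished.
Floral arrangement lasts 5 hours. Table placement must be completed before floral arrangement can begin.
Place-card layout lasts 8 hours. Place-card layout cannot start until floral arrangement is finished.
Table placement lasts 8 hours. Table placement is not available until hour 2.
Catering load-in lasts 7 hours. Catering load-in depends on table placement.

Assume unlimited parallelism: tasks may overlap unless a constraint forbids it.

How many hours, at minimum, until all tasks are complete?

28

Table placement waits on its own release at hour 2, so it starts at hour 2 and finishes at 2 + 8 = hour 10.
Catering load-in waits on table placement (finishes hour 10), so it starts at hour 10 and finishes at 10 + 7 = hour 17.
Sound setup waits on table placement (finishes hour 10), so it starts at hour 10 and finishes at 10 + 3 = hour 13.
Floral arrangement waits on table placement (finishes hour 10), so it starts at hour 10 and finishes at 10 + 5 = hour 15.
Place-card layout waits on floral arrangement (finishes hour 15), so it starts at hour 15 and finishes at 15 + 8 = hour 23.
For the final walkthrough: place-card layout (finishes hour 23, plus 2-hour gap → hour 25); floral arrangement (finishes hour 15). Taking the maximum gives a start of hour 25, and it finishes at 25 + 3 = hour 28.
All tasks are finished once the last one completes. Finish times: Table placement at 10, Floral arrangement at 15, Sound setup at 13, Catering load-in at 17, Place-card layout at 23, The final walkthrough at 28. The latest is hour 28.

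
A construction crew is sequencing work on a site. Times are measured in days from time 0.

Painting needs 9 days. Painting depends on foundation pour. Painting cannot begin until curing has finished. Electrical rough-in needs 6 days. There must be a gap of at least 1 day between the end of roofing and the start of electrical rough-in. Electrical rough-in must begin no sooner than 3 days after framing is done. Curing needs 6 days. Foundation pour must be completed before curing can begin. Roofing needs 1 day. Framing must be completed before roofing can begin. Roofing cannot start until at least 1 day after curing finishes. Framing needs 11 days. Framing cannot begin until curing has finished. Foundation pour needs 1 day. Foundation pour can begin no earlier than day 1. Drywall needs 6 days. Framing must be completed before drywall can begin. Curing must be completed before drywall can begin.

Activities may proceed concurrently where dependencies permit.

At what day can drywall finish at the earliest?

Foundation pour waits on its own release at day 1, so it starts at day 1 and finishes at 1 + 1 = day 2.
Curing cannot begin until foundation pour (finishes day 2). It runs from day 2 to 2 + 6 = day 8.
Framing cannot begin until curing (finishes day 8). It runs from day 8 to 8 + 11 = day 19.
Drywall cannot start until framing (finishes day 19); curing (finishes day 8). The controlling bound is day 19, so drywall finishes at 19 + 6 = day 25.

25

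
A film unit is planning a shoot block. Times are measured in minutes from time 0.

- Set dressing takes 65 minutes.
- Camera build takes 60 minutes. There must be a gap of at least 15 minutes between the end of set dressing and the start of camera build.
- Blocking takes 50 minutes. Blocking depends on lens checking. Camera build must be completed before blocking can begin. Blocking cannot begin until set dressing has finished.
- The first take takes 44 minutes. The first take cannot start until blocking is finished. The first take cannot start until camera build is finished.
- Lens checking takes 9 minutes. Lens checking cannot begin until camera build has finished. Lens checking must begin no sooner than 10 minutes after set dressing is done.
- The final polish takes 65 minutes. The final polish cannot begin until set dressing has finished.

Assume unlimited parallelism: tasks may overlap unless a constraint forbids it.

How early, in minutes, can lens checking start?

Nothing blocks set dressing, so it runs from minute 0 to minute 65.
Camera build waits on set dressing (finishes minute 65, plus 15-minute gap → minute 80), so it starts at minute 80 and finishes at 80 + 60 = minute 140.
Lens checking waits on camera build (finishes minute 140); set dressing (finishes minute 65, plus 10-minute gap → minute 75). The latest of these is minute 140, which is the earliest lens checking can start.

140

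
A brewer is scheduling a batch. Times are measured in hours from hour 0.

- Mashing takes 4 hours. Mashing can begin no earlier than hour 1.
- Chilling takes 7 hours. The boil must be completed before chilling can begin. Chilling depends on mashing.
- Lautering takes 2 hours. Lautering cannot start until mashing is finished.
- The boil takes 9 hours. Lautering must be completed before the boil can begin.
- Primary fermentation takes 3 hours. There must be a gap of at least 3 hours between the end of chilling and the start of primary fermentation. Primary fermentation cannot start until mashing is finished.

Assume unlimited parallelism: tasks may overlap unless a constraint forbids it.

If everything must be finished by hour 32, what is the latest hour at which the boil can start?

Primary fermentation must finish by hour 32; it takes 3 hours, so it must start by 32 − 3 = hour 29.
Chilling must finish before primary fermentation (must start by hour 29, minus 3-hour gap → hour 26). With a 7-hour duration, chilling must start by 26 − 7 = hour 19.
Since chilling (must start by hour 19) depends on it, the boil must finish by hour 19. Backing off its 9-hour duration gives a latest start of hour 10.

10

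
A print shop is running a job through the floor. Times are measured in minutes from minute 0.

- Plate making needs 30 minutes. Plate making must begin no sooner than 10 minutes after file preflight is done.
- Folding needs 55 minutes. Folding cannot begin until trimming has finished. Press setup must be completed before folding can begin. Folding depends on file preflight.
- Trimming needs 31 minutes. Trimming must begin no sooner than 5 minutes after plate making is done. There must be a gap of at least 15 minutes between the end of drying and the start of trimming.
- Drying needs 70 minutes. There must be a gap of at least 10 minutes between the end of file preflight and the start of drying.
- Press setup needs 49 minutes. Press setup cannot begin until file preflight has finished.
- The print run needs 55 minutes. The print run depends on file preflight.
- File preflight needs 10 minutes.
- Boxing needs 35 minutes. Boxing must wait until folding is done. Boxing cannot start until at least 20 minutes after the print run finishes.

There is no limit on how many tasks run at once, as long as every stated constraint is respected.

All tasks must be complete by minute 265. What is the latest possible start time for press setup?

Boxing must finish by minute 265; it takes 35 minutes, so it must start by 265 − 35 = minute 230.
Since boxing (must start by minute 230) depends on it, folding must finish by minute 230. Backing off its 55-minute duration gives a latest start of minute 175.
Press setup must finish before folding (must start by minute 175). With a 49-minute duration, press setup must start by 175 − 49 = minute 126.

126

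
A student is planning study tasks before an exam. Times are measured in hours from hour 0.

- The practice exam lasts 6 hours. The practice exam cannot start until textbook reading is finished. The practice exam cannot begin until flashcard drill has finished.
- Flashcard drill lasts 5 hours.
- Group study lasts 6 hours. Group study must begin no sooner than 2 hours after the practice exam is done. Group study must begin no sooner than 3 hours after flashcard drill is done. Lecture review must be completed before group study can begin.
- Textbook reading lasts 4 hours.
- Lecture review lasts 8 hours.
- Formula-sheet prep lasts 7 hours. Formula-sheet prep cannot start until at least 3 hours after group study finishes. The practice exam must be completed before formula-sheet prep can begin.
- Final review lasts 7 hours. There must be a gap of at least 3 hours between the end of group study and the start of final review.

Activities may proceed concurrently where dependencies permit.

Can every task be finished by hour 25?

No

Flashcard drill has no prerequisites, so it starts at hour 0 and finishes at hour 5.
Lecture review can start immediately at hour 0; it finishes at hour 8.
Textbook reading can start immediately at hour 0; it finishes at hour 4.
The practice exam has to wait for textbook reading (finishes hour 4); flashcard drill (finishes hour 5). The latest of these is hour 5, so the practice exam runs hour 5 to 5 + 6 = hour 11.
Group study has to wait for the practice exam (finishes hour 11, plus 2-hour gap → hour 13); flashcard drill (finishes hour 5, plus 3-hour gap → hour 8); lecture review (finishes hour 8). The latest of these is hour 13, so group study runs hour 13 to 13 + 6 = hour 19.
Final review cannot begin until group study (finishes hour 19, plus 3-hour gap → hour 22). It runs from hour 22 to 22 + 7 = hour 29.
Formula-sheet prep has to wait for group study (finishes hour 19, plus 3-hour gap → hour 22); the practice exam (finishes hour 11). The latest of these is hour 22, so formula-sheet prep runs hour 22 to 22 + 7 = hour 29.
The earliest everything can be done is hour 29, which is after the deadline of 25, so it is not possible.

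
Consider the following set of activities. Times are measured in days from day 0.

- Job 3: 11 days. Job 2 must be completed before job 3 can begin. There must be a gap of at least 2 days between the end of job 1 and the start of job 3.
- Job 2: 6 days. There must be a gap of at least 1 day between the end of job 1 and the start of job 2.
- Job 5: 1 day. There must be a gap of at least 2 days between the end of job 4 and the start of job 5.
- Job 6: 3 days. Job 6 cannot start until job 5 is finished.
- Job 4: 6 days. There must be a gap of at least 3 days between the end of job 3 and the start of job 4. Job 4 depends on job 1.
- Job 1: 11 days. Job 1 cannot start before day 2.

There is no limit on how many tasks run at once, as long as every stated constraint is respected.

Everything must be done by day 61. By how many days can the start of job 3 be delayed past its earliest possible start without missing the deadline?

Job 1 waits on its own release at day 2, so it starts at day 2 and finishes at 2 + 11 = day 13.
Job 2 cannot begin until job 1 (finishes day 13, plus 1-day gap → day 14). It runs from day 14 to 14 + 6 = day 20.
Job 3 has to wait for job 2 (finishes day 20); job 1 (finishes day 13, plus 2-day gap → day 15). The latest of these is day 20, so job 3 runs day 20 to 20 + 11 = day 31.

Working backward from the deadline:
To finish by day 61, job 6 (duration 3) must start no later than day 58.
Since job 6 (must start by day 58) depends on it, job 5 must finish by day 58. Backing off its 1-day duration gives a latest start of day 57.
Job 4 has to be done before job 5 (must start by day 57, minus 2-day gap → day 55). That means finishing by day 55, i.e. starting by 55 − 6 = day 49.
Job 3 feeds into job 4 (must start by day 49, minus 3-day gap → day 46); so job 3 must finish by day 46 and therefore start by day 35.
So job 3 can start as early as day 20 and as late as day 35, giving 35 − 20 = 15 days of slack.

15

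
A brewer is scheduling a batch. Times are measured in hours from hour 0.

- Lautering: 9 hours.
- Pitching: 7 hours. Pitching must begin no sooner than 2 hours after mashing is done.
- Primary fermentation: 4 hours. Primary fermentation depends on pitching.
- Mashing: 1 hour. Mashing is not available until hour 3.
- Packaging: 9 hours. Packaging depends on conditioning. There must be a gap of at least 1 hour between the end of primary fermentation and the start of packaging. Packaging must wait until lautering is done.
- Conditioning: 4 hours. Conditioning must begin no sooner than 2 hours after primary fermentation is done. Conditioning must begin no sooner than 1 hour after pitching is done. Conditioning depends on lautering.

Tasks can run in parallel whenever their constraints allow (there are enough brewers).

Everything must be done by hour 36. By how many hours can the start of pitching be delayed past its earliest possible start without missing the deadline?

4

Mashing cannot begin until its own release at hour 3. It runs from hour 3 to 3 + 1 = hour 4.
After mashing (finishes hour 4, plus 2-hour gap → hour 6), pitching can start at hour 6 and finishes at hour 13.

Working backward from the deadline:
Packaging must finish by hour 36; it takes 9 hours, so it must start by 36 − 9 = hour 27.
Conditioning has to be done before packaging (must start by hour 27). That means finishing by hour 27, i.e. starting by 27 − 4 = hour 23.
Primary fermentation has several dependents: conditioning (must start by hour 23, minus 2-hour gap → hour 21); packaging (must start by hour 27, minus 1-hour gap → hour 26). The earliest of those limits is hour 21, so primary fermentation must start by 21 − 4 = hour 17.
Pitching has several dependents: primary fermentation (must start by hour 17); conditioning (must start by hour 23, minus 1-hour gap → hour 22). The earliest of those limits is hour 17, so pitching must start by 17 − 7 = hour 10.
So pitching can start as early as hour 6 and as late as hour 10, giving 10 − 6 = 4 hours of slack.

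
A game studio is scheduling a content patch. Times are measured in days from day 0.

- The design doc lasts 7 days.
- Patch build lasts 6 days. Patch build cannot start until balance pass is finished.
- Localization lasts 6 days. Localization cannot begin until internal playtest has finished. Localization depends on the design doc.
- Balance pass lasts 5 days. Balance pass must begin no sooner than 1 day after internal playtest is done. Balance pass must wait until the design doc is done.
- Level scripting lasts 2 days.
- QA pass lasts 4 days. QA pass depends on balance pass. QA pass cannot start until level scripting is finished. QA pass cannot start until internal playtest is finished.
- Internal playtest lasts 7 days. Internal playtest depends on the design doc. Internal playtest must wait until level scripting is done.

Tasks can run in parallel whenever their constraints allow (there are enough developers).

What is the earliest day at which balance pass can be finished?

20

Level scripting can start immediately at day 0; it finishes at day 2.
The design doc can start immediately at day 0; it finishes at day 7.
For internal playtest: the design doc (finishes day 7); level scripting (finishes day 2). Taking the maximum gives a start of day 7, and it finishes at 7 + 7 = day 14.
Balance pass cannot start until internal playtest (finishes day 14, plus 1-day gap → day 15); the design doc (finishes day 7). The controlling bound is day 15, so balance pass finishes at 15 + 5 = day 20.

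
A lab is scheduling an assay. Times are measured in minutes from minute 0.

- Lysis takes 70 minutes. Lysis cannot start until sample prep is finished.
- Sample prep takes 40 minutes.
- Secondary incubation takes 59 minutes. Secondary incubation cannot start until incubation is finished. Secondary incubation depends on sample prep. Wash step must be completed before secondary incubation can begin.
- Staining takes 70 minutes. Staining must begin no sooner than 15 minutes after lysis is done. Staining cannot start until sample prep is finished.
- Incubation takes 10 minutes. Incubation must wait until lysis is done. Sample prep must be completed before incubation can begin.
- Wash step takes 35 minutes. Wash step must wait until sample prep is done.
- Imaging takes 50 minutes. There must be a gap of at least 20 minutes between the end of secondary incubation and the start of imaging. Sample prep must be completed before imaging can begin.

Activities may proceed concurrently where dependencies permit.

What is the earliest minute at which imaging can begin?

199

Nothing blocks sample prep, so it runs from minute 0 to minute 40.
Wash step waits on sample prep (finishes minute 40), so it starts at minute 40 and finishes at 40 + 35 = minute 75.
Lysis waits on sample prep (finishes minute 40), so it starts at minute 40 and finishes at 40 + 70 = minute 110.
Incubation cannot start until lysis (finishes minute 110); sample prep (finishes minute 40). The controlling bound is minute 110, so incubation finishes at 110 + 10 = minute 120.
Secondary incubation cannot start until incubation (finishes minute 120); sample prep (finishes minute 40); wash step (finishes minute 75). The controlling bound is minute 120, so secondary incubation finishes at 120 + 59 = minute 179.
Imaging waits on secondary incubation (finishes minute 179, plus 20-minute gap → minute 199); sample prep (finishes minute 40). The latest of these is minute 199, which is the earliest imaging can start.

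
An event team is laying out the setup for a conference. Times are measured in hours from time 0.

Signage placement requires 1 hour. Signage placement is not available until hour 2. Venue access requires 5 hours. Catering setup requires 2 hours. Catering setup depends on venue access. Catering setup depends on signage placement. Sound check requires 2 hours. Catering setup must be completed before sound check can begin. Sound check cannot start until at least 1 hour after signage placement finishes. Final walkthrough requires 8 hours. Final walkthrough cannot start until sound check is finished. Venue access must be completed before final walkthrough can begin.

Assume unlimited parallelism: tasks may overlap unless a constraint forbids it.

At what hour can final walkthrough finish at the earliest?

Signage placement waits on its own release at hour 2, so it starts at hour 2 and finishes at 2 + 1 = hour 3.
Venue access can start immediately at hour 0; it finishes at hour 5.
Catering setup needs all of venue access (finishes hour 5); signage placement (finishes hour 3). That puts its earliest start at hour 5; it finishes at 5 + 2 = hour 7.
Sound check has to wait for catering setup (finishes hour 7); signage placement (finishes hour 3, plus 1-hour gap → hour 4). The latest of these is hour 7, so sound check runs hour 7 to 7 + 2 = hour 9.
Final walkthrough has to wait for sound check (finishes hour 9); venue access (finishes hour 5). The latest of these is hour 9, so final walkthrough runs hour 9 to 9 + 8 = hour 17.

17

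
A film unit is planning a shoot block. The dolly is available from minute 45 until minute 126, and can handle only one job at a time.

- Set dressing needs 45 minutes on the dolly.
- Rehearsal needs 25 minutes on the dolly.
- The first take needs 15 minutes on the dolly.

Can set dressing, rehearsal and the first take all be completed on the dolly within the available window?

No

The dolly window is 126 − 45 = 81 minutes.
Running back to back, the jobs need 45 + 25 + 15 = 85 minutes on the dolly.
Since 85 > 81, they cannot all fit.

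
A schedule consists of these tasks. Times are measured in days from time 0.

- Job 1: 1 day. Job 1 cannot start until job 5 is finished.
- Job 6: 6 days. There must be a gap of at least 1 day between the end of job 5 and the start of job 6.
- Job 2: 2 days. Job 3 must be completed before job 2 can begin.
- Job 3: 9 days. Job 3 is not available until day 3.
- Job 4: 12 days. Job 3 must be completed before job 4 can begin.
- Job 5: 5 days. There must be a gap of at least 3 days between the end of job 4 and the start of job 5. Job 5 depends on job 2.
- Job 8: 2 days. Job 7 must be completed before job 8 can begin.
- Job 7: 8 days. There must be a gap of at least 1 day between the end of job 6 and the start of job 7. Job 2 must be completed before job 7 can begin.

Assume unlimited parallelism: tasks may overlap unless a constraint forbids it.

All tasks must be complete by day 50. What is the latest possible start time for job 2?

25

Job 1 has no dependents, so it just needs to finish by day 50. Starting by 50 − 1 = day 49 achieves that.
Nothing follows job 8; the deadline of day 50 is its only limit. It must start by 50 − 2 = day 48.
Job 7 must finish before job 8 (must start by day 48). With an 8-day duration, job 7 must start by 48 − 8 = day 40.
Job 6 feeds into job 7 (must start by day 40, minus 1-day gap → day 39); so job 6 must finish by day 39 and therefore start by day 33.
For job 5: job 1 (must start by day 49); job 6 (must start by day 33, minus 1-day gap → day 32). The most restrictive is day 32; with a 5-day duration, job 5 must start by day 27.
Job 2 has several dependents: job 5 (must start by day 27); job 7 (must start by day 40). The earliest of those limits is day 27, so job 2 must start by 27 − 2 = day 25.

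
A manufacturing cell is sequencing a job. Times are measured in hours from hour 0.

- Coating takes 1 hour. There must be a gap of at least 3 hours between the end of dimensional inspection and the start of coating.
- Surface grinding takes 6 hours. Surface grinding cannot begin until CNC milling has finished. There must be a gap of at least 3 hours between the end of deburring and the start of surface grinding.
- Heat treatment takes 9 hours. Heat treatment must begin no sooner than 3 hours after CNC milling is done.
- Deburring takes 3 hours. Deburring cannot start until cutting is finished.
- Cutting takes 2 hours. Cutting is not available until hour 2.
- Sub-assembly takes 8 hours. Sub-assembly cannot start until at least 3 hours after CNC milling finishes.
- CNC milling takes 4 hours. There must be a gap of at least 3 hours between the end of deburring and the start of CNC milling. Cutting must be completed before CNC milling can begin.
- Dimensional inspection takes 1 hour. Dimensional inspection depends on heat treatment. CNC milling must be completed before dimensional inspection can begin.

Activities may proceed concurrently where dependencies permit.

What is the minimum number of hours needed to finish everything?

Cutting waits on its own release at hour 2, so it starts at hour 2 and finishes at 2 + 2 = hour 4.
After cutting (finishes hour 4), deburring can start at hour 4 and finishes at hour 7.
CNC milling cannot start until deburring (finishes hour 7, plus 3-hour gap → hour 10); cutting (finishes hour 4). The controlling bound is hour 10, so CNC milling finishes at 10 + 4 = hour 14.
Sub-assembly waits on CNC milling (finishes hour 14, plus 3-hour gap → hour 17), so it starts at hour 17 and finishes at 17 + 8 = hour 25.
For surface grinding: CNC milling (finishes hour 14); deburring (finishes hour 7, plus 3-hour gap → hour 10). Taking the maximum gives a start of hour 14, and it finishes at 14 + 6 = hour 20.
After CNC milling (finishes hour 14, plus 3-hour gap → hour 17), heat treatment can start at hour 17 and finishes at hour 26.
Dimensional inspection cannot start until heat treatment (finishes hour 26); CNC milling (finishes hour 14). The controlling bound is hour 26, so dimensional inspection finishes at 26 + 1 = hour 27.
Coating waits on dimensional inspection (finishes hour 27, plus 3-hour gap → hour 30), so it starts at hour 30 and finishes at 30 + 1 = hour 31.
All tasks are finished once the last one completes. Finish times: Cutting at 4, Deburring at 7, CNC milling at 14, Heat treatment at 26, Surface grinding at 20, Dimensional inspection at 27, Coating at 31, Sub-assembly at 25. The latest is hour 31.

31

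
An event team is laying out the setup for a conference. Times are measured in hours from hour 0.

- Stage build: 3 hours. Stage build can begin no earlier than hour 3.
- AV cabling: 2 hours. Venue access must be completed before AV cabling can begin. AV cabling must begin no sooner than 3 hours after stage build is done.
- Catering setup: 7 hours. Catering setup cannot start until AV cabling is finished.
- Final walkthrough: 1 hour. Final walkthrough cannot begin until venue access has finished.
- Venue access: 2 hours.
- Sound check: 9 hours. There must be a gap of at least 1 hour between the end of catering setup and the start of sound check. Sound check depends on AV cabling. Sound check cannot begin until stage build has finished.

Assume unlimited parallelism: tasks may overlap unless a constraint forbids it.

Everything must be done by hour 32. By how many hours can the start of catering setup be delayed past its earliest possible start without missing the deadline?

4

After its own release at hour 3, stage build can start at hour 3 and finishes at hour 6.
Nothing blocks venue access, so it runs from hour 0 to hour 2.
AV cabling cannot start until venue access (finishes hour 2); stage build (finishes hour 6, plus 3-hour gap → hour 9). The controlling bound is hour 9, so AV cabling finishes at 9 + 2 = hour 11.
Catering setup cannot begin until AV cabling (finishes hour 11). It runs from hour 11 to 11 + 7 = hour 18.

Working backward from the deadline:
Sound check must finish by hour 32; it takes 9 hours, so it must start by 32 − 9 = hour 23.
Since sound check (must start by hour 23, minus 1-hour gap → hour 22) depends on it, catering setup must finish by hour 22. Backing off its 7-hour duration gives a latest start of hour 15.
So catering setup can start as early as hour 11 and as late as hour 15, giving 15 − 11 = 4 hours of slack.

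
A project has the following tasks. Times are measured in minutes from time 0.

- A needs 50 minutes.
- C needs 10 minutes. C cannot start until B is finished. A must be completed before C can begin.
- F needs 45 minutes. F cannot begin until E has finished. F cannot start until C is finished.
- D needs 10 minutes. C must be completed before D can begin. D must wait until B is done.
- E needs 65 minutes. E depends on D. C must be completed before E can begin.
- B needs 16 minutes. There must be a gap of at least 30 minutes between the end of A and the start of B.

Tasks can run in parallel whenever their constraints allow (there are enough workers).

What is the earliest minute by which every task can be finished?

A has no prerequisites, so it starts at minute 0 and finishes at minute 50.
B cannot begin until A (finishes minute 50, plus 30-minute gap → minute 80). It runs from minute 80 to 80 + 16 = minute 96.
For C: B (finishes minute 96); A (finishes minute 50). Taking the maximum gives a start of minute 96, and it finishes at 96 + 10 = minute 106.
For D: C (finishes minute 106); B (finishes minute 96). Taking the maximum gives a start of minute 106, and it finishes at 106 + 10 = minute 116.
For E: D (finishes minute 116); C (finishes minute 106). Taking the maximum gives a start of minute 116, and it finishes at 116 + 65 = minute 181.
For F: E (finishes minute 181); C (finishes minute 106). Taking the maximum gives a start of minute 181, and it finishes at 181 + 45 = minute 226.
All tasks are finished once the last one completes. Finish times: A at 50, B at 96, C at 106, D at 116, E at 181, F at 226. The latest is minute 226.

226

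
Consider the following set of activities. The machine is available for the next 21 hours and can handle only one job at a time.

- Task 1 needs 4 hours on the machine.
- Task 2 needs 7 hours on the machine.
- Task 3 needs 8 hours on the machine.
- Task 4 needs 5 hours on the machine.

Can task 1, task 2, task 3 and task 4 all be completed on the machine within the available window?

No

Running back to back, the jobs need 4 + 7 + 8 + 5 = 24 hours on the machine.
Since 24 > 21, they cannot all fit.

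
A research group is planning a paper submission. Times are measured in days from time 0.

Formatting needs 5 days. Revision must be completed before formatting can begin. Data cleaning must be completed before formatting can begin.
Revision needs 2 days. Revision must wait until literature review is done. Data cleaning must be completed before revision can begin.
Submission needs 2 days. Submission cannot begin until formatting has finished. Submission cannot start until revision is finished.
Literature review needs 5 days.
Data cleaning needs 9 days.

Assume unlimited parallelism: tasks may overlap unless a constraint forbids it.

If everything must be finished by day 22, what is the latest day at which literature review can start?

8

Submission has no dependents, so it just needs to finish by day 22. Starting by 22 − 2 = day 20 achieves that.
Formatting has to be done before submission (must start by day 20). That means finishing by day 20, i.e. starting by 20 − 5 = day 15.
For revision: formatting (must start by day 15); submission (must start by day 20). The most restrictive is day 15; with a 2-day duration, revision must start by day 13.
Literature review must finish before revision (must start by day 13). With a 5-day duration, literature review must start by 13 − 5 = day 8.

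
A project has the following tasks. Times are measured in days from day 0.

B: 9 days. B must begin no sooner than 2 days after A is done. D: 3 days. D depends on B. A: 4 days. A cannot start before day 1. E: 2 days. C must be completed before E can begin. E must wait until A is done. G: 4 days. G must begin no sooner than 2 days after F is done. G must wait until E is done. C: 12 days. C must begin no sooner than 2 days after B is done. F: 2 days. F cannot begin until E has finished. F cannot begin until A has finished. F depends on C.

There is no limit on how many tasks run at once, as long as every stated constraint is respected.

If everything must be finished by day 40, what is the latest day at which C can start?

18

Nothing follows G; the deadline of day 40 is its only limit. It must start by 40 − 4 = day 36.
F feeds into G (must start by day 36, minus 2-day gap → day 34); so F must finish by day 34 and therefore start by day 32.
E must finish in time for F (must start by day 32); G (must start by day 36). The tightest is day 32, so E must start by 32 − 2 = day 30.
C feeds E (must start by day 30); F (must start by day 32). Taking the minimum, C must finish by day 30 and start by 30 − 12 = day 18.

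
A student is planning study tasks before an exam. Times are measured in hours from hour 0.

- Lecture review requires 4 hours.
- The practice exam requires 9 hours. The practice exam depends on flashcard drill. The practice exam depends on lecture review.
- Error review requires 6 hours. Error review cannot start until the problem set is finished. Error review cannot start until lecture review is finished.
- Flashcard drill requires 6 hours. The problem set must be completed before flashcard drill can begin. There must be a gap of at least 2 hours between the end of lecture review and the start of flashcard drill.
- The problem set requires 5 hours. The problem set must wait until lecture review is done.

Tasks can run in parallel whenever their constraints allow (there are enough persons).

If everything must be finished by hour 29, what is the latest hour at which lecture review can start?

5

The practice exam has no dependents, so it just needs to finish by hour 29. Starting by 29 − 9 = hour 20 achieves that.
Flashcard drill feeds into the practice exam (must start by hour 20); so flashcard drill must finish by hour 20 and therefore start by hour 14.
To finish by hour 29, error review (duration 6) must start no later than hour 23.
The problem set feeds flashcard drill (must start by hour 14); error review (must start by hour 23). Taking the minimum, the problem set must finish by hour 14 and start by 14 − 5 = hour 9.
Lecture review has several dependents: the problem set (must start by hour 9); flashcard drill (must start by hour 14, minus 2-hour gap → hour 12); the practice exam (must start by hour 20); error review (must start by hour 23). The earliest of those limits is hour 9, so lecture review must start by 9 − 4 = hour 5.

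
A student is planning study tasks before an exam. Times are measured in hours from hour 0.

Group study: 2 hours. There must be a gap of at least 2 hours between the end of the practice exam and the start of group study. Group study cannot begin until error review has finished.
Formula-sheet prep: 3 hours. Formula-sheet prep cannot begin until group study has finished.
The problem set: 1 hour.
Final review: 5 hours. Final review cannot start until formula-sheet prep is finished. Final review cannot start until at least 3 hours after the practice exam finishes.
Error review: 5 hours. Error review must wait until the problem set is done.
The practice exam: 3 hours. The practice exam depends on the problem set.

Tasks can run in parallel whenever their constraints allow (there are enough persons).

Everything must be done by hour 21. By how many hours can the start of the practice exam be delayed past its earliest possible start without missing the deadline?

5

The problem set has no prerequisites, so it starts at hour 0 and finishes at hour 1.
The practice exam cannot begin until the problem set (finishes hour 1). It runs from hour 1 to 1 + 3 = hour 4.

Working backward from the deadline:
To finish by hour 21, final review (duration 5) must start no later than hour 16.
Formula-sheet prep must finish before final review (must start by hour 16). With a 3-hour duration, formula-sheet prep must start by 16 − 3 = hour 13.
Group study has to be done before formula-sheet prep (must start by hour 13). That means finishing by hour 13, i.e. starting by 13 − 2 = hour 11.
The practice exam feeds group study (must start by hour 11, minus 2-hour gap → hour 9); final review (must start by hour 16, minus 3-hour gap → hour 13). Taking the minimum, the practice exam must finish by hour 9 and start by 9 − 3 = hour 6.
So the practice exam can start as early as hour 1 and as late as hour 6, giving 6 − 1 = 5 hours of slack.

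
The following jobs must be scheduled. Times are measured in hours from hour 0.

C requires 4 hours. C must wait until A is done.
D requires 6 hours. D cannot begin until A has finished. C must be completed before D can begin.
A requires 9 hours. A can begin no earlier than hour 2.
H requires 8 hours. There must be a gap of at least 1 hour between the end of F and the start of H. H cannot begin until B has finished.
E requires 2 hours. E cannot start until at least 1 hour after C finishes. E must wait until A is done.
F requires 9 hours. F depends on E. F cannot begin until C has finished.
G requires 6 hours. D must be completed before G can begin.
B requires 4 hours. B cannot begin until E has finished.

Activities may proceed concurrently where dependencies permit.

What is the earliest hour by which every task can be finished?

A cannot begin until its own release at hour 2. It runs from hour 2 to 2 + 9 = hour 11.
After A (finishes hour 11), C can start at hour 11 and finishes at hour 15.
E cannot start until C (finishes hour 15, plus 1-hour gap → hour 16); A (finishes hour 11). The controlling bound is hour 16, so E finishes at 16 + 2 = hour 18.
F needs all of E (finishes hour 18); C (finishes hour 15). That puts its earliest start at hour 18; it finishes at 18 + 9 = hour 27.
B cannot begin until E (finishes hour 18). It runs from hour 18 to 18 + 4 = hour 22.
H cannot start until F (finishes hour 27, plus 1-hour gap → hour 28); B (finishes hour 22). The controlling bound is hour 28, so H finishes at 28 + 8 = hour 36.
D has to wait for A (finishes hour 11); C (finishes hour 15). The latest of these is hour 15, so D runs hour 15 to 15 + 6 = hour 21.
After D (finishes hour 21), G can start at hour 21 and finishes at hour 27.
All tasks are finished once the last one completes. Finish times: A at 11, B at 22, C at 15, D at 21, E at 18, F at 27, G at 27, H at 36. The latest is hour 36.

36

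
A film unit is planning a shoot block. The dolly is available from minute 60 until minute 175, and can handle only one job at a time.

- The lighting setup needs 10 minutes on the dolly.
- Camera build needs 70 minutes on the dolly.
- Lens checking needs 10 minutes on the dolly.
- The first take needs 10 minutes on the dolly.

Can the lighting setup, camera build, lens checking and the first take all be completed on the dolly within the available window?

The dolly window is 175 − 60 = 115 minutes.
Running back to back, the jobs need 10 + 70 + 10 + 10 = 100 minutes on the dolly.
Since 100 ≤ 115, they fit within the window.

Yes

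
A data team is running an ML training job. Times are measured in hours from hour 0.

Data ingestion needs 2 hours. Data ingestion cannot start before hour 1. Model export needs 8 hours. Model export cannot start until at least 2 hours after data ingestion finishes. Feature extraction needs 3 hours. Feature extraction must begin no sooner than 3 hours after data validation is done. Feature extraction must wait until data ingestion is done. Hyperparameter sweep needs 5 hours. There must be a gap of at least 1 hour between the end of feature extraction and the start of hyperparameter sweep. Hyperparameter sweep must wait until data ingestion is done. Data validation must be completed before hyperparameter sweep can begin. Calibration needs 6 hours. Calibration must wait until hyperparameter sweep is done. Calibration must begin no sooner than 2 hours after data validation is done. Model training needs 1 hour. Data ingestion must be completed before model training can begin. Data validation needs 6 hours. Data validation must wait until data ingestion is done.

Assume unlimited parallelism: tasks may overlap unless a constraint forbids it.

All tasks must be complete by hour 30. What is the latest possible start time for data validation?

To finish by hour 30, calibration (duration 6) must start no later than hour 24.
Hyperparameter sweep must finish before calibration (must start by hour 24). With a 5-hour duration, hyperparameter sweep must start by 24 − 5 = hour 19.
Feature extraction feeds into hyperparameter sweep (must start by hour 19, minus 1-hour gap → hour 18); so feature extraction must finish by hour 18 and therefore start by hour 15.
Data validation feeds feature extraction (must start by hour 15, minus 3-hour gap → hour 12); hyperparameter sweep (must start by hour 19); calibration (must start by hour 24, minus 2-hour gap → hour 22). Taking the minimum, data validation must finish by hour 12 and start by 12 − 6 = hour 6.

6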